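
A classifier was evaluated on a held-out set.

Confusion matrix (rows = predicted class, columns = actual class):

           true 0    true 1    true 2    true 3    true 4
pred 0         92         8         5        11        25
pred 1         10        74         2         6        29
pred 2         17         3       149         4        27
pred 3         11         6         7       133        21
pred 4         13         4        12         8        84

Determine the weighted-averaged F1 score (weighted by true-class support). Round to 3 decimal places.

0.690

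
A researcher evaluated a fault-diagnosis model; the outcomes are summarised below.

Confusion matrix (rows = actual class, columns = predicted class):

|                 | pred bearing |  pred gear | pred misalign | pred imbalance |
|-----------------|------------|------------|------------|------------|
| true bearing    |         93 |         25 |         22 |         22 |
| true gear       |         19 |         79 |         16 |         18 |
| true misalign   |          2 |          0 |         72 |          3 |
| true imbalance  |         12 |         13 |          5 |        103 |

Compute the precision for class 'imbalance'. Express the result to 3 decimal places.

precision = TP/(TP+FP).
imbalance: TP=103, FP=22+18+3=43 → 103/146 = 0.7055

0.705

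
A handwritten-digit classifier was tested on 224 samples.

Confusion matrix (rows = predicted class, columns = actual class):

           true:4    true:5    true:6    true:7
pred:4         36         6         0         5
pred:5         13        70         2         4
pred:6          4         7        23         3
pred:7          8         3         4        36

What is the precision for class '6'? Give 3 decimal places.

0.622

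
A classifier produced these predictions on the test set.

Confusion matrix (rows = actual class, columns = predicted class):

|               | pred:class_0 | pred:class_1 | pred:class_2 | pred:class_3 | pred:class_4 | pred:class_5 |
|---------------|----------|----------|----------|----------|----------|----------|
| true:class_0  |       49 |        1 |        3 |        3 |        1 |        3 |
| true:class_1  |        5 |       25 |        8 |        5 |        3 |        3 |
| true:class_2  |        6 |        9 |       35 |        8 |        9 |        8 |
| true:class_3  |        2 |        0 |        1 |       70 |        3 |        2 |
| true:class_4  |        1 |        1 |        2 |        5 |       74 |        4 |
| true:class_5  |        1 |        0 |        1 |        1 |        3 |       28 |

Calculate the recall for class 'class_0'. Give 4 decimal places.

Treat 'class_0' as positive and all other classes as negative.
recall = TP/(TP+FN).
class_0: TP=49, FN=1+3+3+1+3=11 → 49/60 = 0.81667

0.8167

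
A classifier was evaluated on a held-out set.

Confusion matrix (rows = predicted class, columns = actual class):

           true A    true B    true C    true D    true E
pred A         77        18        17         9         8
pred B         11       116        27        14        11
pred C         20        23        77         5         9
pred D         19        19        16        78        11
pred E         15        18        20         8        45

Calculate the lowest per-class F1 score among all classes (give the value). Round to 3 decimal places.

Per-class F1 score (2·TP/(2·TP+FP+FN)):
  A: TP=77, FP=18+17+9+8=52, FN=11+20+19+15=65 → 154/271 = 0.5683
  B: TP=116, FP=11+27+14+11=63, FN=18+23+19+18=78 → 232/373 = 0.6220
  C: TP=77, FP=20+23+5+9=57, FN=17+27+16+20=80 → 154/291 = 0.5292
  D: TP=78, FP=19+19+16+11=65, FN=9+14+5+8=36 → 156/257 = 0.6070
  E: TP=45, FP=15+18+20+8=61, FN=8+11+9+11=39 → 90/190 = 0.4737
Lowest is class 'E' with F1 score = 0.474.

0.474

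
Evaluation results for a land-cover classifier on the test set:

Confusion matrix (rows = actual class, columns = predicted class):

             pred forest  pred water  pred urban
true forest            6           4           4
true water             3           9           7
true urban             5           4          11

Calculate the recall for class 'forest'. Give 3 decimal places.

0.429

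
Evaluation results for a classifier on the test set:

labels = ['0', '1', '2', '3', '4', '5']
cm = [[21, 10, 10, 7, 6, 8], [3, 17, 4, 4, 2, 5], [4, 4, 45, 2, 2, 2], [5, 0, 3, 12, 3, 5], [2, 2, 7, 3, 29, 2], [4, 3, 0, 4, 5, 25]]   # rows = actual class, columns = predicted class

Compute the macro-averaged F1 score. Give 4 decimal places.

0.5327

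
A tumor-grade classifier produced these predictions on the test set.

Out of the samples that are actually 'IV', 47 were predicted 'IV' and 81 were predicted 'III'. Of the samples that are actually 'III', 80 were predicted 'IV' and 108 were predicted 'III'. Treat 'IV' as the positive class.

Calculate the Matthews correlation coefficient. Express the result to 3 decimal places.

-0.058

MCC = (TP·TN − FP·FN) / √((TP+FP)(TP+FN)(TN+FP)(TN+FN))
Numerator = 47·108 − 80·81 = -1404
Denominator = √(127·128·188·189) = √577608192 = 24033.4806
MCC = -1404 / 24033.4806 = -0.058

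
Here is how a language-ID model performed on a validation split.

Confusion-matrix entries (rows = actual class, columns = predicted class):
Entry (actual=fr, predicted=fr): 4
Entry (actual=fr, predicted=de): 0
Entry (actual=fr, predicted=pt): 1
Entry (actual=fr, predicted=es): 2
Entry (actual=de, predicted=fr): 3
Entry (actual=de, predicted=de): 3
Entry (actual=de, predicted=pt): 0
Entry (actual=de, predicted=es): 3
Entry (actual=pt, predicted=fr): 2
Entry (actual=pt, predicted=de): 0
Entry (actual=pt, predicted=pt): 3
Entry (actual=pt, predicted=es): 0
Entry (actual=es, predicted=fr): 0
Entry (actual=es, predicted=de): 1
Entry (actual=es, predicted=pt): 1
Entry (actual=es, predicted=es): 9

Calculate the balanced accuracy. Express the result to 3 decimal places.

0.581

Balanced accuracy = mean of per-class recall.
  fr: recall = 4/7 = 0.5714
  de: recall = 3/9 = 0.3333
  pt: recall = 3/5 = 0.6000
  es: recall = 9/11 = 0.8182
Mean = (0.5714 + 0.3333 + 0.6000 + 0.8182) / 4 = 0.581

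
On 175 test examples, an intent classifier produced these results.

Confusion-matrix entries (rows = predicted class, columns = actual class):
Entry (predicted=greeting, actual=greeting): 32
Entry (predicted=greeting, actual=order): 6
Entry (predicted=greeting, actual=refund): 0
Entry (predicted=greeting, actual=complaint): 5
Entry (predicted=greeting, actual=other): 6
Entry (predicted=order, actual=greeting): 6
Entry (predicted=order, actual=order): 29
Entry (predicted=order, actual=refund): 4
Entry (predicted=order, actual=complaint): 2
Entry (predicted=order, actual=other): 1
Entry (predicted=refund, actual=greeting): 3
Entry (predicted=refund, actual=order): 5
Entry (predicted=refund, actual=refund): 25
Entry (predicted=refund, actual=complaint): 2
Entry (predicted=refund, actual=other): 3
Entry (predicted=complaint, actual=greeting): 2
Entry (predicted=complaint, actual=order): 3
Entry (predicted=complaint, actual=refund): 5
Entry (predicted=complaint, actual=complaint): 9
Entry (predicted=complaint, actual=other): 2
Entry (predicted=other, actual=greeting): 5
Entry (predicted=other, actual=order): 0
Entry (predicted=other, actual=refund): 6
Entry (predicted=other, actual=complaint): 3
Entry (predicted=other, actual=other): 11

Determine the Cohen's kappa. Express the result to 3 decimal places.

Observed agreement pₒ = trace/N = 106/175 = 0.6057
Expected agreement pₑ = Σ (rowᵢ·colᵢ)/N² = (48·49 + 43·42 + 40·38 + 21·21 + 23·25)/175² = 0.2186
κ = (pₒ − pₑ)/(1 − pₑ) = (0.6057 − 0.2186)/(1 − 0.2186) = 0.495

0.495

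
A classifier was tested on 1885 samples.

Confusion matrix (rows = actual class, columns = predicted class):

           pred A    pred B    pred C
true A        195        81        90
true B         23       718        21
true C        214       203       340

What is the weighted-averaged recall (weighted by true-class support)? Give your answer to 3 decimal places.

0.665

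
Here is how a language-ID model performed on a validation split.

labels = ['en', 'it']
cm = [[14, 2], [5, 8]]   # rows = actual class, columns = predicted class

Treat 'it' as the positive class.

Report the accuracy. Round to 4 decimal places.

Accuracy = (TP+TN)/N = (8+14)/29 = 0.7586

0.7586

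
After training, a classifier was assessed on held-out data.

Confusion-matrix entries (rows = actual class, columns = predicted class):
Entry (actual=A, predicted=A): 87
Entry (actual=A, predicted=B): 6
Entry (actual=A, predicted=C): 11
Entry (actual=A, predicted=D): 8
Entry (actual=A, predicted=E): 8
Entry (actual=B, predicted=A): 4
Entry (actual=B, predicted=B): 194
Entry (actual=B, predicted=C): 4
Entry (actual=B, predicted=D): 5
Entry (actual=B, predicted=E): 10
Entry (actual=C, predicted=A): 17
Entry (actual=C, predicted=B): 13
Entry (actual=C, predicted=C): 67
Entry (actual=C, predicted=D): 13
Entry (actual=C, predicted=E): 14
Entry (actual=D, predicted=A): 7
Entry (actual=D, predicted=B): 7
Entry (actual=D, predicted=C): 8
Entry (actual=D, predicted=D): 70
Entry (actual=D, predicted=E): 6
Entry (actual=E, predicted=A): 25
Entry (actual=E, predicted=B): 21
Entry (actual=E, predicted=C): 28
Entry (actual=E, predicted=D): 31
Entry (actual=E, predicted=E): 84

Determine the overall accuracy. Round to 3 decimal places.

Accuracy = trace / total = (87+194+67+70+84=502) / 748 = 502/748 = 0.671

0.671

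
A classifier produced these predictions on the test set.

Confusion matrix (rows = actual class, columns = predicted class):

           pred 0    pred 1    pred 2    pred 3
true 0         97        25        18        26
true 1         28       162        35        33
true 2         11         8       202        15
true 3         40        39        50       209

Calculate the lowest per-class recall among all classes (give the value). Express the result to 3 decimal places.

0.584

Per-class recall (TP/(TP+FN)):
  0: TP=97, FN=25+18+26=69 → 97/166 = 0.5843
  1: TP=162, FN=28+35+33=96 → 162/258 = 0.6279
  2: TP=202, FN=11+8+15=34 → 202/236 = 0.8559
  3: TP=209, FN=40+39+50=129 → 209/338 = 0.6183
Lowest is class '0' with recall = 0.584.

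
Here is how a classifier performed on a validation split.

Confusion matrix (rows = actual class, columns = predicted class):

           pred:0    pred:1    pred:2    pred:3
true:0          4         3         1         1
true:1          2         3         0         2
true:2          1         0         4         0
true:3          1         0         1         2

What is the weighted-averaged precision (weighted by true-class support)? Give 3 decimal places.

Per-class precision (TP/(TP+FP)):
  0: TP=4, FP=2+1+1=4 → 4/8 = 0.5000
  1: TP=3, FP=3+0+0=3 → 3/6 = 0.5000
  2: TP=4, FP=1+0+1=2 → 4/6 = 0.6667
  3: TP=2, FP=1+2+0=3 → 2/5 = 0.4000
Weighted-precision = Σ (supportᵢ/N)·precisionᵢ with N=25: (9/25)·0.5000 + (7/25)·0.5000 + (5/25)·0.6667 + (4/25)·0.4000 = 0.517

0.517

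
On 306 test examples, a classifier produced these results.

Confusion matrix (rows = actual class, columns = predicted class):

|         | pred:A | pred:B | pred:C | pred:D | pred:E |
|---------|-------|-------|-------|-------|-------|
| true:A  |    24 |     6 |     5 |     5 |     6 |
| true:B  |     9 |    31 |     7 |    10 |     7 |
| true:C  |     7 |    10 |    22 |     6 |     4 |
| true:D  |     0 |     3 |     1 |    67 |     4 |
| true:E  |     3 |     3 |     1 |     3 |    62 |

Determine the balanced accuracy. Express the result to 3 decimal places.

Balanced accuracy = mean of per-class recall.
  A: recall = 24/46 = 0.5217
  B: recall = 31/64 = 0.4844
  C: recall = 22/49 = 0.4490
  D: recall = 67/75 = 0.8933
  E: recall = 62/72 = 0.8611
Mean = (0.5217 + 0.4844 + 0.4490 + 0.8933 + 0.8611) / 5 = 0.642

0.642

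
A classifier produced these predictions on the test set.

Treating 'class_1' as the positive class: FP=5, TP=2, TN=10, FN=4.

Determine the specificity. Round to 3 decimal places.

0.667

Specificity = TN/(TN+FP) = 10/(10+5) = 0.667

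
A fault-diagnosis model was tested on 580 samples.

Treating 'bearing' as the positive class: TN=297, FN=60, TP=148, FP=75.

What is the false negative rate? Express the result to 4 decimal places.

FNR = FN/(FN+TP) = 60/(60+148) = 0.2885

0.2885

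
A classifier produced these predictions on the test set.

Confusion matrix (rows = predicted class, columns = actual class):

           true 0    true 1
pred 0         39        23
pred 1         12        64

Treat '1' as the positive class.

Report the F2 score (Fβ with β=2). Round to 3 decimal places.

Fβ = (1+β²)·TP / ((1+β²)·TP + β²·FN + FP), with β²=4
= 5·64 / (5·64 + 4·23 + 12) = 0.755

0.755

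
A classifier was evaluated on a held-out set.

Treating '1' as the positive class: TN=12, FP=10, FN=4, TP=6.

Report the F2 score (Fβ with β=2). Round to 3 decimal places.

0.536

Fβ = (1+β²)·TP / ((1+β²)·TP + β²·FN + FP), with β²=4
= 5·6 / (5·6 + 4·4 + 10) = 0.536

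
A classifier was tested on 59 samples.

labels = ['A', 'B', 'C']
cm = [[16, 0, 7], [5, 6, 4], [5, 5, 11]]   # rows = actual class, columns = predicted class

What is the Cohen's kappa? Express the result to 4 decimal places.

Observed agreement pₒ = trace/N = 33/59 = 0.55932
Expected agreement pₑ = Σ (rowᵢ·colᵢ)/N² = (23·26 + 15·11 + 21·22)/59² = 0.35191
κ = (pₒ − pₑ)/(1 − pₑ) = (0.55932 − 0.35191)/(1 − 0.35191) = 0.3200

0.3200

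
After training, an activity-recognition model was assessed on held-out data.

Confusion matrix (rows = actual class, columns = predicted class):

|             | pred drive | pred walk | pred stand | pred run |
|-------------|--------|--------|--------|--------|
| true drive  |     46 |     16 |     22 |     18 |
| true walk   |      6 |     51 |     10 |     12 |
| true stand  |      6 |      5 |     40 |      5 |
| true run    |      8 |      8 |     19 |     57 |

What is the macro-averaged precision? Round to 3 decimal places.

Per-class precision (TP/(TP+FP)):
  drive: TP=46, FP=6+6+8=20 → 46/66 = 0.6970
  walk: TP=51, FP=16+5+8=29 → 51/80 = 0.6375
  stand: TP=40, FP=22+10+19=51 → 40/91 = 0.4396
  run: TP=57, FP=18+12+5=35 → 57/92 = 0.6196
Macro-precision = mean = (0.6970 + 0.6375 + 0.4396 + 0.6196) / 4 = 0.598

0.598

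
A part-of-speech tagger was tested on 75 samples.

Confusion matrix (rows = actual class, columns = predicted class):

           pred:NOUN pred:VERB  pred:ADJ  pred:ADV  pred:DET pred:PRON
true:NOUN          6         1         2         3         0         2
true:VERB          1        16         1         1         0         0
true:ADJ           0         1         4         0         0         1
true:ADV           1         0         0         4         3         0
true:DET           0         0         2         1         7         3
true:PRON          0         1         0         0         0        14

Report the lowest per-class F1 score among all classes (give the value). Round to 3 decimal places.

0.471

Per-class F1 score (2·TP/(2·TP+FP+FN)):
  NOUN: TP=6, FP=1+0+1+0+0=2, FN=1+2+3+0+2=8 → 12/22 = 0.5455
  VERB: TP=16, FP=1+1+0+0+1=3, FN=1+1+1+0+0=3 → 32/38 = 0.8421
  ADJ: TP=4, FP=2+1+0+2+0=5, FN=0+1+0+0+1=2 → 8/15 = 0.5333
  ADV: TP=4, FP=3+1+0+1+0=5, FN=1+0+0+3+0=4 → 8/17 = 0.4706
  DET: TP=7, FP=0+0+0+3+0=3, FN=0+0+2+1+3=6 → 14/23 = 0.6087
  PRON: TP=14, FP=2+0+1+0+3=6, FN=0+1+0+0+0=1 → 28/35 = 0.8000
Lowest is class 'ADV' with F1 score = 0.471.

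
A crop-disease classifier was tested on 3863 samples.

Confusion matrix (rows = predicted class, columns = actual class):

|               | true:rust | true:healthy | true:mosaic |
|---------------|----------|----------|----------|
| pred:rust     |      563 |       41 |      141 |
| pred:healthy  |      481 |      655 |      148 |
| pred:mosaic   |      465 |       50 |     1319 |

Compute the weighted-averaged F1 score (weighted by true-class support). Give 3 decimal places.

Per-class F1 score (2·TP/(2·TP+FP+FN)):
  rust: TP=563, FP=41+141=182, FN=481+465=946 → 1126/2254 = 0.4996
  healthy: TP=655, FP=481+148=629, FN=41+50=91 → 1310/2030 = 0.6453
  mosaic: TP=1319, FP=465+50=515, FN=141+148=289 → 2638/3442 = 0.7664
Weighted-F1 score = Σ (supportᵢ/N)·F1 scoreᵢ with N=3863: (1509/3863)·0.4996 + (746/3863)·0.6453 + (1608/3863)·0.7664 = 0.639

0.639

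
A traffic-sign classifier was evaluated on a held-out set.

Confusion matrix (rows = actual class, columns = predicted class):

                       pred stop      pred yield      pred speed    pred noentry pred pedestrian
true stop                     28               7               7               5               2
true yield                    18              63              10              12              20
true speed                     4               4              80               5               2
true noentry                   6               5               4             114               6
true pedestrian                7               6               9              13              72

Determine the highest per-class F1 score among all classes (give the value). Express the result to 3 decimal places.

0.803

Per-class F1 score (2·TP/(2·TP+FP+FN)):
  stop: TP=28, FP=18+4+6+7=35, FN=7+7+5+2=21 → 56/112 = 0.5000
  yield: TP=63, FP=7+4+5+6=22, FN=18+10+12+20=60 → 126/208 = 0.6058
  speed: TP=80, FP=7+10+4+9=30, FN=4+4+5+2=15 → 160/205 = 0.7805
  noentry: TP=114, FP=5+12+5+13=35, FN=6+5+4+6=21 → 228/284 = 0.8028
  pedestrian: TP=72, FP=2+20+2+6=30, FN=7+6+9+13=35 → 144/209 = 0.6890
Highest is class 'noentry' with F1 score = 0.803.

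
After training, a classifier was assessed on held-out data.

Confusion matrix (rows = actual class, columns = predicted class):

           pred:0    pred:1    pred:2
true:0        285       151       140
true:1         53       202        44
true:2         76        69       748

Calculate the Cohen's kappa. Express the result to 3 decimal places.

Observed agreement pₒ = trace/N = 1235/1768 = 0.6985
Expected agreement pₑ = Σ (rowᵢ·colᵢ)/N² = (576·414 + 299·422 + 893·932)/1768² = 0.3829
κ = (pₒ − pₑ)/(1 − pₑ) = (0.6985 − 0.3829)/(1 − 0.3829) = 0.511

0.511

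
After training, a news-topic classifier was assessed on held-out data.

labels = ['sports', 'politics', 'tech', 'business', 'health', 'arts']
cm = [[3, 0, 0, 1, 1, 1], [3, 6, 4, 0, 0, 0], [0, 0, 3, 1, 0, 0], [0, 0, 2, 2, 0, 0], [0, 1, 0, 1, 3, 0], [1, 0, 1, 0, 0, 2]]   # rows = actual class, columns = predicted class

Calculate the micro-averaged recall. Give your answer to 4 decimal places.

Micro-averaging pools counts across classes: ΣTP=19, ΣFP=17, ΣFN=17.
Micro-recall = TP/(TP+FN) on pooled counts = 0.5278 (equals overall accuracy in single-label multiclass).

0.5278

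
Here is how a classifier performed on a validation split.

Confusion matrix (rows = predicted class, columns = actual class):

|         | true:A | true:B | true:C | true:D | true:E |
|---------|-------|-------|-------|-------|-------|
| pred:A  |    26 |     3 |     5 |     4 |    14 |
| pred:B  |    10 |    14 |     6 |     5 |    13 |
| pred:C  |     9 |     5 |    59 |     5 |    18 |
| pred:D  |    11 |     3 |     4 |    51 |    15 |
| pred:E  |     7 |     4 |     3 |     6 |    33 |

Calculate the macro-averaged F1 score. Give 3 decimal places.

Per-class F1 score (2·TP/(2·TP+FP+FN)):
  A: TP=26, FP=3+5+4+14=26, FN=10+9+11+7=37 → 52/115 = 0.4522
  B: TP=14, FP=10+6+5+13=34, FN=3+5+3+4=15 → 28/77 = 0.3636
  C: TP=59, FP=9+5+5+18=37, FN=5+6+4+3=18 → 118/173 = 0.6821
  D: TP=51, FP=11+3+4+15=33, FN=4+5+5+6=20 → 102/155 = 0.6581
  E: TP=33, FP=7+4+3+6=20, FN=14+13+18+15=60 → 66/146 = 0.4521
Macro-F1 score = mean = (0.4522 + 0.3636 + 0.6821 + 0.6581 + 0.4521) / 5 = 0.522

0.522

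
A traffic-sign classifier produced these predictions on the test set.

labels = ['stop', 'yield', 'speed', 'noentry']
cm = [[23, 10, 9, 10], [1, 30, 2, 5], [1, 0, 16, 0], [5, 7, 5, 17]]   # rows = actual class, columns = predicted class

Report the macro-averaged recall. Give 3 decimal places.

0.668

Per-class recall (TP/(TP+FN)):
  stop: TP=23, FN=10+9+10=29 → 23/52 = 0.4423
  yield: TP=30, FN=1+2+5=8 → 30/38 = 0.7895
  speed: TP=16, FN=1+0+0=1 → 16/17 = 0.9412
  noentry: TP=17, FN=5+7+5=17 → 17/34 = 0.5000
Macro-recall = mean = (0.4423 + 0.7895 + 0.9412 + 0.5000) / 4 = 0.668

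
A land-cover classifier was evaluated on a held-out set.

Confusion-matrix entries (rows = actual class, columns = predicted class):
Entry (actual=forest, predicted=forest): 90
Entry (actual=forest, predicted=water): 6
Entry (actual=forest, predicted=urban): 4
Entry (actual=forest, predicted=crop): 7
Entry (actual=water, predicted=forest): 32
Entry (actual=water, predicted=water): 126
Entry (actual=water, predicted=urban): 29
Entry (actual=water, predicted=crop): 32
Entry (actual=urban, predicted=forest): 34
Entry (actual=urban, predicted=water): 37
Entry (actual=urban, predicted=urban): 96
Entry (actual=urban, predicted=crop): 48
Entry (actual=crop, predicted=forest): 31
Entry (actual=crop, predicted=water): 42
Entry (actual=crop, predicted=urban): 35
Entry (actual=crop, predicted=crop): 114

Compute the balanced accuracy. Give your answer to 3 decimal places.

0.594

Balanced accuracy = mean of per-class recall.
  forest: recall = 90/107 = 0.8411
  water: recall = 126/219 = 0.5753
  urban: recall = 96/215 = 0.4465
  crop: recall = 114/222 = 0.5135
Mean = (0.8411 + 0.5753 + 0.4465 + 0.5135) / 4 = 0.594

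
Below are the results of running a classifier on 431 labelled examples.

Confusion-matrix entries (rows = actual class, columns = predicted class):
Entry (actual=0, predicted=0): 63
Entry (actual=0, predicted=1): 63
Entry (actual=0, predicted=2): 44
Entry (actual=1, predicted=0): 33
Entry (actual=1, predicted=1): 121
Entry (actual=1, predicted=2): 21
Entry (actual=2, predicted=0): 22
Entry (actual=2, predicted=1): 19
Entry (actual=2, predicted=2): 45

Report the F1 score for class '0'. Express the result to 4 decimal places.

One-vs-rest for '0': TP = diagonal; FP = other classes predicted '0'; FN = '0' predicted as other.
F1 score = 2·TP/(2·TP+FP+FN).
0: TP=63, FP=33+22=55, FN=63+44=107 → 126/288 = 0.43750

0.4375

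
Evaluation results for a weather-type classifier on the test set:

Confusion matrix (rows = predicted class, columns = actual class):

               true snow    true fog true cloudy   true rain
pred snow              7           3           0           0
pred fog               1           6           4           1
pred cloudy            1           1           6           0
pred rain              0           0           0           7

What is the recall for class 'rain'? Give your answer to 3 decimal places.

0.875

One-vs-rest for 'rain': TP = diagonal; FP = other classes predicted 'rain'; FN = 'rain' predicted as other.
recall = TP/(TP+FN).
rain: TP=7, FN=0+1+0=1 → 7/8 = 0.8750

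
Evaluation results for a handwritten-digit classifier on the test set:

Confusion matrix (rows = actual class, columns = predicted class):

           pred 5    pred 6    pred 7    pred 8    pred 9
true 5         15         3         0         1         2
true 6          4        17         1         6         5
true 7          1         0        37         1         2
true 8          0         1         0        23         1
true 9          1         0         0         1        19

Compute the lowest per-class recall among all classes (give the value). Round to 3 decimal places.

0.515

Per-class recall (TP/(TP+FN)):
  5: TP=15, FN=3+0+1+2=6 → 15/21 = 0.7143
  6: TP=17, FN=4+1+6+5=16 → 17/33 = 0.5152
  7: TP=37, FN=1+0+1+2=4 → 37/41 = 0.9024
  8: TP=23, FN=0+1+0+1=2 → 23/25 = 0.9200
  9: TP=19, FN=1+0+0+1=2 → 19/21 = 0.9048
Lowest is class '6' with recall = 0.515.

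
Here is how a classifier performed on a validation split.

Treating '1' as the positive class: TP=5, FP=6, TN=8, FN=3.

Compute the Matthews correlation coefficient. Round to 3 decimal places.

0.189

MCC = (TP·TN − FP·FN) / √((TP+FP)(TP+FN)(TN+FP)(TN+FN))
Numerator = 5·8 − 6·3 = 22
Denominator = √(11·8·14·11) = √13552 = 116.4131
MCC = 22 / 116.4131 = 0.189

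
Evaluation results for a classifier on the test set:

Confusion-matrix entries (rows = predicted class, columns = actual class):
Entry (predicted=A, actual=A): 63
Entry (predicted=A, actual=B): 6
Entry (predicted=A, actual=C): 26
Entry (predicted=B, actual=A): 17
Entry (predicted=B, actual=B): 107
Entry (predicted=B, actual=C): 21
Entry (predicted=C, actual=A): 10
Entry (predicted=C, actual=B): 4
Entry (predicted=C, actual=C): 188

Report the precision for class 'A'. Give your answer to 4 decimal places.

0.6632

precision = TP/(TP+FP).
A: TP=63, FP=6+26=32 → 63/95 = 0.66316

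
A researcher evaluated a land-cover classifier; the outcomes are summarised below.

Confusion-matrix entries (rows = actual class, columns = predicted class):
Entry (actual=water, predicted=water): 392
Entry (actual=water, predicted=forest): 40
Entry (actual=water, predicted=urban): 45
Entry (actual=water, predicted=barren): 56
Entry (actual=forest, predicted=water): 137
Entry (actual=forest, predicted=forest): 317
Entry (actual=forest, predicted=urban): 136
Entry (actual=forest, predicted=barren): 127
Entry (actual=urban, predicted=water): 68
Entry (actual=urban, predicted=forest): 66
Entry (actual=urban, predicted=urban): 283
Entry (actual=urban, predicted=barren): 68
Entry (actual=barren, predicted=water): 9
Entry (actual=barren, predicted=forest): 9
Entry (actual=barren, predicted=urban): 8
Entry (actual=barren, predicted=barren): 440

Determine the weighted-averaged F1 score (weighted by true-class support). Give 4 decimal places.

0.6378

Per-class F1 score (2·TP/(2·TP+FP+FN)):
  water: TP=392, FP=137+68+9=214, FN=40+45+56=141 → 784/1139 = 0.68832
  forest: TP=317, FP=40+66+9=115, FN=137+136+127=400 → 634/1149 = 0.55178
  urban: TP=283, FP=45+136+8=189, FN=68+66+68=202 → 566/957 = 0.59143
  barren: TP=440, FP=56+127+68=251, FN=9+9+8=26 → 880/1157 = 0.76059
Weighted-F1 score = Σ (supportᵢ/N)·F1 scoreᵢ with N=2201: (533/2201)·0.68832 + (717/2201)·0.55178 + (485/2201)·0.59143 + (466/2201)·0.76059 = 0.6378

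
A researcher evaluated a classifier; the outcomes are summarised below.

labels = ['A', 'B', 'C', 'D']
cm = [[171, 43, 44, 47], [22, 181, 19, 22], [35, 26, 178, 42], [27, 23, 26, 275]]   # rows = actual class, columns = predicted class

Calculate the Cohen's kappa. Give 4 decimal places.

Observed agreement pₒ = trace/N = 805/1181 = 0.68163
Expected agreement pₑ = Σ (rowᵢ·colᵢ)/N² = (305·255 + 244·273 + 281·267 + 351·386)/1181² = 0.25445
κ = (pₒ − pₑ)/(1 − pₑ) = (0.68163 − 0.25445)/(1 − 0.25445) = 0.5730

0.5730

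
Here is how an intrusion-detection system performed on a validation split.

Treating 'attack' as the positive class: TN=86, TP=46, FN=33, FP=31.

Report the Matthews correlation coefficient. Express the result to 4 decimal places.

MCC = (TP·TN − FP·FN) / √((TP+FP)(TP+FN)(TN+FP)(TN+FN))
Numerator = 46·86 − 31·33 = 2933
Denominator = √(77·79·117·119) = √84693609 = 9202.9131
MCC = 2933 / 9202.9131 = 0.3187

0.3187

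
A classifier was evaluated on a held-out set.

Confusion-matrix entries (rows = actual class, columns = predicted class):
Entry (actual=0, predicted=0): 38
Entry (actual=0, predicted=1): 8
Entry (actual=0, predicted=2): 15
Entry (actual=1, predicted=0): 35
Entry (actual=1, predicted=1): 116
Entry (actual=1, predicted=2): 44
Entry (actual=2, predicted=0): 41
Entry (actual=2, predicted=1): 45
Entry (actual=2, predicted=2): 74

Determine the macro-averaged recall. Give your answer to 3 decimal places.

Per-class recall (TP/(TP+FN)):
  0: TP=38, FN=8+15=23 → 38/61 = 0.6230
  1: TP=116, FN=35+44=79 → 116/195 = 0.5949
  2: TP=74, FN=41+45=86 → 74/160 = 0.4625
Macro-recall = mean = (0.6230 + 0.5949 + 0.4625) / 3 = 0.560

0.560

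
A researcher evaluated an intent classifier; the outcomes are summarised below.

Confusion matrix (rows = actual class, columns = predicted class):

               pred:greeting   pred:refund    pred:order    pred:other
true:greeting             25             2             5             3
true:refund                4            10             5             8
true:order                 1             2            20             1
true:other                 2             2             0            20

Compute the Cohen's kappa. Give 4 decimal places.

0.5751

Observed agreement pₒ = trace/N = 75/110 = 0.68182
Expected agreement pₑ = Σ (rowᵢ·colᵢ)/N² = (35·32 + 27·16 + 24·30 + 24·32)/110² = 0.25124
κ = (pₒ − pₑ)/(1 − pₑ) = (0.68182 − 0.25124)/(1 − 0.25124) = 0.5751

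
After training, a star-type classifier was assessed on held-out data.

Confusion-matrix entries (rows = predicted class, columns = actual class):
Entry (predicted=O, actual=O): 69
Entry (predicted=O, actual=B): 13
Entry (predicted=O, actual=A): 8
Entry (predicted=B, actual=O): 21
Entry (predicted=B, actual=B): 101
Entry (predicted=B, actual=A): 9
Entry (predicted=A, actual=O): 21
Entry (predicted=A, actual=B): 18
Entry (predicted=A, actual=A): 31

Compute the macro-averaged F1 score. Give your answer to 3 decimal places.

Per-class F1 score (2·TP/(2·TP+FP+FN)):
  O: TP=69, FP=13+8=21, FN=21+21=42 → 138/201 = 0.6866
  B: TP=101, FP=21+9=30, FN=13+18=31 → 202/263 = 0.7681
  A: TP=31, FP=21+18=39, FN=8+9=17 → 62/118 = 0.5254
Macro-F1 score = mean = (0.6866 + 0.7681 + 0.5254) / 3 = 0.660

0.660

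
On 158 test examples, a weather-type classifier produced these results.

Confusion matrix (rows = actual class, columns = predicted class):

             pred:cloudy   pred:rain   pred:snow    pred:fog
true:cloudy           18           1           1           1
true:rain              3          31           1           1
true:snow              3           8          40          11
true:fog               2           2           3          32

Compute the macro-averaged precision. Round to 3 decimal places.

0.758

Per-class precision (TP/(TP+FP)):
  cloudy: TP=18, FP=3+3+2=8 → 18/26 = 0.6923
  rain: TP=31, FP=1+8+2=11 → 31/42 = 0.7381
  snow: TP=40, FP=1+1+3=5 → 40/45 = 0.8889
  fog: TP=32, FP=1+1+11=13 → 32/45 = 0.7111
Macro-precision = mean = (0.6923 + 0.7381 + 0.8889 + 0.7111) / 4 = 0.758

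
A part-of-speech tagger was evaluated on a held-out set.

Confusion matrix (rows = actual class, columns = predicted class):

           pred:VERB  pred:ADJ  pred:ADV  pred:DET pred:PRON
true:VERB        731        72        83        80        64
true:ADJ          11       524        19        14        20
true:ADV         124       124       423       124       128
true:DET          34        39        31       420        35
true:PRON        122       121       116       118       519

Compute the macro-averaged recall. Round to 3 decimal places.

Per-class recall (TP/(TP+FN)):
  VERB: TP=731, FN=72+83+80+64=299 → 731/1030 = 0.7097
  ADJ: TP=524, FN=11+19+14+20=64 → 524/588 = 0.8912
  ADV: TP=423, FN=124+124+124+128=500 → 423/923 = 0.4583
  DET: TP=420, FN=34+39+31+35=139 → 420/559 = 0.7513
  PRON: TP=519, FN=122+121+116+118=477 → 519/996 = 0.5211
Macro-recall = mean = (0.7097 + 0.8912 + 0.4583 + 0.7513 + 0.5211) / 5 = 0.666

0.666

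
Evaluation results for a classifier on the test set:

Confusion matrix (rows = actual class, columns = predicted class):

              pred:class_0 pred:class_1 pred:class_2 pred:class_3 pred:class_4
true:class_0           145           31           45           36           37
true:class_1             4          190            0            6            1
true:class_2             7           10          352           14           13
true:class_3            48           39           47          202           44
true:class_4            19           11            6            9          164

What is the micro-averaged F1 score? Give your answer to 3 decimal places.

0.711

Micro-averaging pools counts across classes: ΣTP=1053, ΣFP=427, ΣFN=427.
Micro-F1 score = 2·TP/(2·TP+FP+FN) on pooled counts = 0.711 (equals overall accuracy in single-label multiclass).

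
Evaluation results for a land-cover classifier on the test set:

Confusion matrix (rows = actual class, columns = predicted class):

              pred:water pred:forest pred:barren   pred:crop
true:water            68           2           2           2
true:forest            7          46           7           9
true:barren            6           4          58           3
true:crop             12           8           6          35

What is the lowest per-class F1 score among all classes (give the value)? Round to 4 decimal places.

0.6364

Per-class F1 score (2·TP/(2·TP+FP+FN)):
  water: TP=68, FP=7+6+12=25, FN=2+2+2=6 → 136/167 = 0.81437
  forest: TP=46, FP=2+4+8=14, FN=7+7+9=23 → 92/129 = 0.71318
  barren: TP=58, FP=2+7+6=15, FN=6+4+3=13 → 116/144 = 0.80556
  crop: TP=35, FP=2+9+3=14, FN=12+8+6=26 → 70/110 = 0.63636
Lowest is class 'crop' with F1 score = 0.6364.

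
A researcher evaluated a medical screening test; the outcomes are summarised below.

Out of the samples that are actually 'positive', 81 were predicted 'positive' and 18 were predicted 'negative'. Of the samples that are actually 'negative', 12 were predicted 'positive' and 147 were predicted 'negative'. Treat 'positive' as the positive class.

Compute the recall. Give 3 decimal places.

0.818

Recall = TP/(TP+FN) = 81/(81+18) = 81/99 = 0.818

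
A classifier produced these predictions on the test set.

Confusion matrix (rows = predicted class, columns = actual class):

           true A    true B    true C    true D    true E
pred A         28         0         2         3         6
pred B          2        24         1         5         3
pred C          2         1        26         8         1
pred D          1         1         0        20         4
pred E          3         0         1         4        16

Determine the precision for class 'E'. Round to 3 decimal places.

Treat 'E' as positive and all other classes as negative.
precision = TP/(TP+FP).
E: TP=16, FP=3+0+1+4=8 → 16/24 = 0.6667

0.667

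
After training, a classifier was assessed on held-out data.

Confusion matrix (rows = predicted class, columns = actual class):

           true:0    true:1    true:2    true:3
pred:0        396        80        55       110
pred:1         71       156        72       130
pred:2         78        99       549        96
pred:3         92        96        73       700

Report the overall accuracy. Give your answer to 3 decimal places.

0.631

Accuracy = trace / total = (396+156+549+700=1801) / 2853 = 1801/2853 = 0.631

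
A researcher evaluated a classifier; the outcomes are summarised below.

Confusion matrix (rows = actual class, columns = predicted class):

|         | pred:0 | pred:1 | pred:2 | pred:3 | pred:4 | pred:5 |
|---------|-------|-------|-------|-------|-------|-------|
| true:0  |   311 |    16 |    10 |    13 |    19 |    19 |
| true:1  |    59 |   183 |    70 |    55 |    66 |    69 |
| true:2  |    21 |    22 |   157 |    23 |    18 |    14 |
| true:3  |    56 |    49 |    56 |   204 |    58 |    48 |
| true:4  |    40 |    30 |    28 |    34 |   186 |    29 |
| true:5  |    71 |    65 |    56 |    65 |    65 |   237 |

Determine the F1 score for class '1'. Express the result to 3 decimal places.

One-vs-rest for '1': TP = diagonal; FP = other classes predicted '1'; FN = '1' predicted as other.
F1 score = 2·TP/(2·TP+FP+FN).
1: TP=183, FP=16+22+49+30+65=182, FN=59+70+55+66+69=319 → 366/867 = 0.4221

0.422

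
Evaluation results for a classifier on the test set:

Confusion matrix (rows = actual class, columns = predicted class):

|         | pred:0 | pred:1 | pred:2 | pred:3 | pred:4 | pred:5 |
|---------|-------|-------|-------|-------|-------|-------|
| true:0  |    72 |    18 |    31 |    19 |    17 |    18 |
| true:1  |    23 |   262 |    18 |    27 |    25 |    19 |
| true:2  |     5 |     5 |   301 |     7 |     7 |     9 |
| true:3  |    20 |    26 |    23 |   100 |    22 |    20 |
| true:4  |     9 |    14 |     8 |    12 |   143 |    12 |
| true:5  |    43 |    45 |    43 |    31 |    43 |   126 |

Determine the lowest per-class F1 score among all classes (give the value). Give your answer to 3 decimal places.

Per-class F1 score (2·TP/(2·TP+FP+FN)):
  0: TP=72, FP=23+5+20+9+43=100, FN=18+31+19+17+18=103 → 144/347 = 0.4150
  1: TP=262, FP=18+5+26+14+45=108, FN=23+18+27+25+19=112 → 524/744 = 0.7043
  2: TP=301, FP=31+18+23+8+43=123, FN=5+5+7+7+9=33 → 602/758 = 0.7942
  3: TP=100, FP=19+27+7+12+31=96, FN=20+26+23+22+20=111 → 200/407 = 0.4914
  4: TP=143, FP=17+25+7+22+43=114, FN=9+14+8+12+12=55 → 286/455 = 0.6286
  5: TP=126, FP=18+19+9+20+12=78, FN=43+45+43+31+43=205 → 252/535 = 0.4710
Lowest is class '0' with F1 score = 0.415.

0.415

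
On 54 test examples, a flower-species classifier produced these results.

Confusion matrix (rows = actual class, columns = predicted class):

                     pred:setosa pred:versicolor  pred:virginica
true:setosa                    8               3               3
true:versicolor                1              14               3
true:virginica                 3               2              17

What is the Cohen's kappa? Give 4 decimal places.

Observed agreement pₒ = trace/N = 39/54 = 0.72222
Expected agreement pₑ = Σ (rowᵢ·colᵢ)/N² = (14·12 + 18·19 + 22·23)/54² = 0.34842
κ = (pₒ − pₑ)/(1 − pₑ) = (0.72222 − 0.34842)/(1 − 0.34842) = 0.5737

0.5737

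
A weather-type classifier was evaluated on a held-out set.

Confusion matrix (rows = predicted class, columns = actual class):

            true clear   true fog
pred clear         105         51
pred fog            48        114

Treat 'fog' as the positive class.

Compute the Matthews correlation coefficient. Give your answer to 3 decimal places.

0.377

MCC = (TP·TN − FP·FN) / √((TP+FP)(TP+FN)(TN+FP)(TN+FN))
Numerator = 114·105 − 48·51 = 9522
Denominator = √(162·165·153·156) = √637991640 = 25258.4964
MCC = 9522 / 25258.4964 = 0.377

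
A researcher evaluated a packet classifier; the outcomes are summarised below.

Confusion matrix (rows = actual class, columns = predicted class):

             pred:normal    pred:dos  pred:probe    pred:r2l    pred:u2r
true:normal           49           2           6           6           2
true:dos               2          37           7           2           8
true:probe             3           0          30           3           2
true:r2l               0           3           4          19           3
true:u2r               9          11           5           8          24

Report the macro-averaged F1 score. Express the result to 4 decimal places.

Per-class F1 score (2·TP/(2·TP+FP+FN)):
  normal: TP=49, FP=2+3+0+9=14, FN=2+6+6+2=16 → 98/128 = 0.76563
  dos: TP=37, FP=2+0+3+11=16, FN=2+7+2+8=19 → 74/109 = 0.67890
  probe: TP=30, FP=6+7+4+5=22, FN=3+0+3+2=8 → 60/90 = 0.66667
  r2l: TP=19, FP=6+2+3+8=19, FN=0+3+4+3=10 → 38/67 = 0.56716
  u2r: TP=24, FP=2+8+2+3=15, FN=9+11+5+8=33 → 48/96 = 0.50000
Macro-F1 score = mean = (0.76563 + 0.67890 + 0.66667 + 0.56716 + 0.50000) / 5 = 0.6357

0.6357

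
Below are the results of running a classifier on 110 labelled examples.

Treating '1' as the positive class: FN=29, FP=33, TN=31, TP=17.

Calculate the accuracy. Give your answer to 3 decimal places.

0.436

Accuracy = (TP+TN)/N = (17+31)/110 = 0.436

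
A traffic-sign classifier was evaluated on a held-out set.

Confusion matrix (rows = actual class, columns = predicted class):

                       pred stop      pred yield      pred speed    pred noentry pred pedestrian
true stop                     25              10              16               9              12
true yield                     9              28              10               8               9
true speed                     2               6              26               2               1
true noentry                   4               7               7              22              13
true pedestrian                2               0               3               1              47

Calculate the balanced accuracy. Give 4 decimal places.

0.5579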